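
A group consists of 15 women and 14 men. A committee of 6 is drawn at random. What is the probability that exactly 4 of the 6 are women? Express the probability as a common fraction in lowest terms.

Total number of selections: C(29,6) = 475020.
Selections with exactly 4 women: choose 4 of the 15 women and 2 of the 14 men, C(15,4)·C(14,2) = 1365·91 = 124215.
Probability = 124215/475020 = 91/348.

91/348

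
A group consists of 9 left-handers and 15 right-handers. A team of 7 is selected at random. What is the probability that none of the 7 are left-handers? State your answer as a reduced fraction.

There are C(24,7) = 346104 possible selections.
Selections with no left-handers (all right-handers): C(15,7) = 6435.
Probability = 6435/346104 = 65/3496.

65/3496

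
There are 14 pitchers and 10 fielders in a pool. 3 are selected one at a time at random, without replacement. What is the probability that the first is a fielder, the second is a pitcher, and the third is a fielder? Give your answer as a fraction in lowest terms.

105/1012

Multiply the conditional probabilities at each draw: 10/24 · 14/23 · 9/22 = 1260/12144 = 105/1012.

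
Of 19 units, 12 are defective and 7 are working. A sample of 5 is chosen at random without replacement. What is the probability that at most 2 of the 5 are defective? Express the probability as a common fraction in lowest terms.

There are C(19,5) = 11628 ways to choose the 5.
Favorable selections (at most 2 defective): C(12,0)·C(7,5) + C(12,1)·C(7,4) + C(12,2)·C(7,3) = 21 + 420 + 2310 = 2751.
Probability = 2751/11628 = 917/3876.

917/3876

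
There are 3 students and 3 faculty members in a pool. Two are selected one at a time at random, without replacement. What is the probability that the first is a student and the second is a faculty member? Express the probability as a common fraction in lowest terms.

Multiply the conditional probabilities at each draw: 3/6 · 3/5 = 9/30 = 3/10.

3/10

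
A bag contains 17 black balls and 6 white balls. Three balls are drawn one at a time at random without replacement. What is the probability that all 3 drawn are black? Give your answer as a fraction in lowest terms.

680/1771

Multiply the conditional probabilities at each draw: 17/23 · 16/22 · 15/21 = 4080/10626 = 680/1771.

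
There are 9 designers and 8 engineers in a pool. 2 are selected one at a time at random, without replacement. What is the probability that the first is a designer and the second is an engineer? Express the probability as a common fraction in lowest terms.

9/34

Multiply the conditional probabilities at each draw: 9/17 · 8/16 = 72/272 = 9/34.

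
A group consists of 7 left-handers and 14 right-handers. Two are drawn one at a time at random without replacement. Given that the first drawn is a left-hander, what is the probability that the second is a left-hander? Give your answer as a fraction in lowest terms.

3/10

After removing one left-hander, 20 remain: 6 left-handers and 14 right-handers.
So the probability the next is a left-hander is 6/20 = 3/10.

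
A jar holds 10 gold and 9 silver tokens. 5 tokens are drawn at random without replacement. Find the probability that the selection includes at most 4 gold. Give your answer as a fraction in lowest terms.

316/323

Total selections: C(19,5) = 11628.
The complement is exactly 5 gold: C(10,5)·C(9,0) = 252.
Probability = 1 − 252/11628 = 11376/11628 = 316/323.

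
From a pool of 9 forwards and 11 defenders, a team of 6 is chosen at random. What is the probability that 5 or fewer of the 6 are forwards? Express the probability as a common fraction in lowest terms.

There are C(20,6) = 38760 ways to choose the 6.
The complement is exactly 6 forwards: C(9,6)·C(11,0) = 84.
Probability = 1 − 84/38760 = 38676/38760 = 3223/3230.

3223/3230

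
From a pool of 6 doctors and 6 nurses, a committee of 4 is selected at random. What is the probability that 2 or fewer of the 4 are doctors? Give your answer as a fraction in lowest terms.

There are C(12,4) = 495 ways to choose the 4.
Favorable selections (2 or fewer doctors): C(6,0)·C(6,4) + C(6,1)·C(6,3) + C(6,2)·C(6,2) = 15 + 120 + 225 = 360.
Probability = 360/495 = 8/11.

8/11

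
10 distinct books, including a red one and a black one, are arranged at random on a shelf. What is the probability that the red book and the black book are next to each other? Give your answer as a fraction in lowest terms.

There are 10! = 3628800 arrangements.
Treat the red book and the black book as a block: 9! arrangements of the blocks × 2 orders within the block = 2·362880 = 725760.
Probability = 725760/3628800 = 1/5.

1/5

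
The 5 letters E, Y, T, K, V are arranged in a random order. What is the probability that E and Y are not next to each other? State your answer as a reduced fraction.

There are 5! = 120 arrangements.
Arrangements with E and Y adjacent: 2·4! = 48.
So not adjacent: 120 − 48 = 72, probability 72/120 = 3/5.

3/5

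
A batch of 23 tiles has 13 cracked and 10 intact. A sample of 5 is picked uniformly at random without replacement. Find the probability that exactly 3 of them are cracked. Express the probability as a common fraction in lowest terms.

1170/3059

Total number of selections: C(23,5) = 33649.
Selections with exactly 3 cracked: choose 3 of the 13 cracked and 2 of the 10 intact, C(13,3)·C(10,2) = 286·45 = 12870.
Probability = 12870/33649 = 1170/3059.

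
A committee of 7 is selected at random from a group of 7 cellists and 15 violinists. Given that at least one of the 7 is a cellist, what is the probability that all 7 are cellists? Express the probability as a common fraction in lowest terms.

1/164109

Work in counts. Selections with at least one cellist: C(22,7) − C(15,7) = 170544 − 6435 = 164109.
Of those, selections where all 7 are cellists: C(7,7) = 1.
Conditional probability = 1/164109.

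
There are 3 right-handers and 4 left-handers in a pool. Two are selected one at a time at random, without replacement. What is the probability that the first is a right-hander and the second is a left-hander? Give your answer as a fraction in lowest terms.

Multiply the conditional probabilities at each draw: 3/7 · 4/6 = 12/42 = 2/7.

2/7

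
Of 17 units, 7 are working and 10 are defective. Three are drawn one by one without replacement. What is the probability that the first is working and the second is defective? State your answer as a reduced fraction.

35/136

Multiply the conditional probabilities at each draw: 7/17 · 10/16 = 70/272 = 35/136.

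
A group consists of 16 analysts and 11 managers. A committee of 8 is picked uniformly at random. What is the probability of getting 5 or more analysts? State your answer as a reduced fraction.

202/345

Total selections: C(27,8) = 2220075.
Favorable selections (5 or more analysts): C(16,5)·C(11,3) + C(16,6)·C(11,2) + C(16,7)·C(11,1) + C(16,8)·C(11,0) = 720720 + 440440 + 125840 + 12870 = 1299870.
Probability = 1299870/2220075 = 202/345.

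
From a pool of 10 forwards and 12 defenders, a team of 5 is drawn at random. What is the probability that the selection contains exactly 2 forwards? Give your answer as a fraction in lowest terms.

50/133

The sample space is all 5-subsets of the 22: C(22,5) = 26334.
Selections with exactly 2 forwards: choose 2 of the 10 forwards and 3 of the 12 defenders, C(10,2)·C(12,3) = 45·220 = 9900.
Probability = 9900/26334 = 50/133.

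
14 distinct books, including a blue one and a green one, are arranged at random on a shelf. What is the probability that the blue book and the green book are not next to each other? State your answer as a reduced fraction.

There are 14! = 87178291200 arrangements.
Arrangements with the blue book and the green book adjacent: 2·13! = 12454041600.
So not adjacent: 87178291200 − 12454041600 = 74724249600, probability 74724249600/87178291200 = 6/7.

6/7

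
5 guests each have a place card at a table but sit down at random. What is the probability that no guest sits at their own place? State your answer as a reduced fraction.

11/30

There are 5! = 120 seatings.
By inclusion-exclusion, seatings with no fixed points: C(5,0)·5! − C(5,1)·4! + C(5,2)·3! − C(5,3)·2! + C(5,4)·1! − C(5,5)·0! = 44.
Probability = 44/120 = 11/30.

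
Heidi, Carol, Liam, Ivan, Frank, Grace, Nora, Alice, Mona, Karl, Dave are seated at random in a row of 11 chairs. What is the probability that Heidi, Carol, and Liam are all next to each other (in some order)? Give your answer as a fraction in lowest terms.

There are 11! = 39916800 arrangements.
Treat the three as one block: 9! placements × 3! orders within the block = 362880·6 = 2177280.
Probability = 2177280/39916800 = 3/55.

3/55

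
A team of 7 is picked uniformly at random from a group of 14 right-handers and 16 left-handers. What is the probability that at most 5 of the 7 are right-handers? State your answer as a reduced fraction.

Total selections: C(30,7) = 2035800.
Favorable selections (at most 5 right-handers): C(14,0)·C(16,7) + C(14,1)·C(16,6) + C(14,2)·C(16,5) + C(14,3)·C(16,4) + C(14,4)·C(16,3) + C(14,5)·C(16,2) = 11440 + 112112 + 397488 + 662480 + 560560 + 240240 = 1984320.
Probability = 1984320/2035800 = 424/435.

424/435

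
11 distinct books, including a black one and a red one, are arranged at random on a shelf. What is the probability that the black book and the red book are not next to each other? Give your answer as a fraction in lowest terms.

There are 11! = 39916800 arrangements.
Arrangements with the black book and the red book adjacent: 2·10! = 7257600.
So not adjacent: 39916800 − 7257600 = 32659200, probability 32659200/39916800 = 9/11.

9/11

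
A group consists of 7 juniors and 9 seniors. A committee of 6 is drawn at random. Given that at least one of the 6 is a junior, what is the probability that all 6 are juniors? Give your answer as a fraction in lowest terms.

Work in counts. Selections with at least one junior: C(16,6) − C(9,6) = 8008 − 84 = 7924.
Of those, selections where all 6 are juniors: C(7,6) = 7.
Conditional probability = 7/7924 = 1/1132.

1/1132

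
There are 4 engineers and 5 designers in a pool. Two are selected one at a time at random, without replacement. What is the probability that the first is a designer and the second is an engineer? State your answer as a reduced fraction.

5/18

Multiply the conditional probabilities at each draw: 5/9 · 4/8 = 20/72 = 5/18.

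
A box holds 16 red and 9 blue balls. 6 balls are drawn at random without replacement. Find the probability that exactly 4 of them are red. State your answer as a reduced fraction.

468/1265

Total number of selections: C(25,6) = 177100.
Selections with exactly 4 red: choose 4 of the 16 red and 2 of the 9 blue, C(16,4)·C(9,2) = 1820·36 = 65520.
Probability = 65520/177100 = 468/1265.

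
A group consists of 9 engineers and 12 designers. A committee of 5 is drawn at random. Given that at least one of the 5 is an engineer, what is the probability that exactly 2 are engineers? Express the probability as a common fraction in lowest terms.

Work in counts. Selections with at least one engineer: C(21,5) − C(12,5) = 20349 − 792 = 19557.
Of those, selections where exactly 2 are engineers: C(9,2)·C(12,3) = 36·220 = 7920.
Conditional probability = 7920/19557 = 880/2173.

880/2173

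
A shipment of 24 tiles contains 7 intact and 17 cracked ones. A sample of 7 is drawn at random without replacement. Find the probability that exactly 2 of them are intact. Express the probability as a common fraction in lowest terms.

Total number of selections: C(24,7) = 346104.
Selections with exactly 2 intact: choose 2 of the 7 intact and 5 of the 17 cracked, C(7,2)·C(17,5) = 21·6188 = 129948.
Probability = 129948/346104 = 10829/28842.

10829/28842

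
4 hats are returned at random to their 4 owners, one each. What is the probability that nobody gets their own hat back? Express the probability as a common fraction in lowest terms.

There are 4! = 24 assignments.
By inclusion-exclusion, assignments with no fixed points: C(4,0)·4! − C(4,1)·3! + C(4,2)·2! − C(4,3)·1! + C(4,4)·0! = 9.
Probability = 9/24 = 3/8.

3/8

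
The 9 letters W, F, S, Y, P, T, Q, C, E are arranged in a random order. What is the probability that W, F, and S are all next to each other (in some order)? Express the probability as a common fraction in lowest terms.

There are 9! = 362880 arrangements.
Treat the three as one block: 7! placements × 3! orders within the block = 5040·6 = 30240.
Probability = 30240/362880 = 1/12.

1/12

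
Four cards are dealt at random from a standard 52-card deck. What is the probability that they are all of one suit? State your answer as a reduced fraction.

There are C(52,4) = 270725 possible 4-card hands.
Hands of one suit: 4 suits × C(13,4) = 4·715 = 2860.
Probability = 2860/270725 = 44/4165.

44/4165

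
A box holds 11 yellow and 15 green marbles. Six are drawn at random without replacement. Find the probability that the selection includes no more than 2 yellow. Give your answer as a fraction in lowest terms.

Total selections: C(26,6) = 230230.
Favorable selections (no more than 2 yellow): C(11,0)·C(15,6) + C(11,1)·C(15,5) + C(11,2)·C(15,4) = 5005 + 33033 + 75075 = 113113.
Probability = 113113/230230 = 113/230.

113/230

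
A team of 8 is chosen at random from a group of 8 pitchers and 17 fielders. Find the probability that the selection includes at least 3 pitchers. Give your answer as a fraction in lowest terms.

185051/360525

There are C(25,8) = 1081575 ways to choose the 8.
Count the complement (fewer than 3 pitchers): C(8,0)·C(17,8) + C(8,1)·C(17,7) + C(8,2)·C(17,6) = 24310 + 155584 + 346528 = 526422.
Probability = 1 − 526422/1081575 = 555153/1081575 = 185051/360525.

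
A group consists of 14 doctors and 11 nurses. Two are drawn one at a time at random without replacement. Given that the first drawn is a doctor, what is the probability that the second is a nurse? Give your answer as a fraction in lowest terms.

11/24

After removing one doctor, 24 remain: 13 doctors and 11 nurses.
So the probability the next is a nurse is 11/24.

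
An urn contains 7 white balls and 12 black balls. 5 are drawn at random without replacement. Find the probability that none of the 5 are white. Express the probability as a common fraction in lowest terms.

There are C(19,5) = 11628 possible selections.
Selections with no white (all black): C(12,5) = 792.
Probability = 792/11628 = 22/323.

22/323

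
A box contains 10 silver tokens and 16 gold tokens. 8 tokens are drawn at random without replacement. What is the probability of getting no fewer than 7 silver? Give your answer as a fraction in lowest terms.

393/312455

There are C(26,8) = 1562275 ways to choose the 8.
Favorable selections (no fewer than 7 silver): C(10,7)·C(16,1) + C(10,8)·C(16,0) = 1920 + 45 = 1965.
Probability = 1965/1562275 = 393/312455.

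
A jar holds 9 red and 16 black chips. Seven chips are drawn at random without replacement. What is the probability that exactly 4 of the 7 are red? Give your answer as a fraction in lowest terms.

The sample space is all 7-subsets of the 25: C(25,7) = 480700.
Selections with exactly 4 red: choose 4 of the 9 red and 3 of the 16 black, C(9,4)·C(16,3) = 126·560 = 70560.
Probability = 70560/480700 = 3528/24035.

3528/24035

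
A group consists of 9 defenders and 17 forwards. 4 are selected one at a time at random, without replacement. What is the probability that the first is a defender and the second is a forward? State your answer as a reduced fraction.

Multiply the conditional probabilities at each draw: 9/26 · 17/25 = 153/650.

153/650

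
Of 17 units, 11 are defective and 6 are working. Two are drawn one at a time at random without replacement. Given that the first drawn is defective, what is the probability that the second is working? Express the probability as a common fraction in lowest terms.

After removing one defective, 16 remain: 10 defective and 6 working.
So the probability the next is working is 6/16 = 3/8.

3/8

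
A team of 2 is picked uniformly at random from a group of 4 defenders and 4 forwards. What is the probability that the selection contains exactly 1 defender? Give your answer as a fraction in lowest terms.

Total number of selections: C(8,2) = 28.
Selections with exactly 1 defender: choose 1 of the 4 defenders and 1 of the 4 forwards, C(4,1)·C(4,1) = 4·4 = 16.
Probability = 16/28 = 4/7.

4/7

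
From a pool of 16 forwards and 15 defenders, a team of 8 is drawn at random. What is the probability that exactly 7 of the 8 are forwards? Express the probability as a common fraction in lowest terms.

176/8091

Total number of selections: C(31,8) = 7888725.
Selections with exactly 7 forwards: choose 7 of the 16 forwards and 1 of the 15 defenders, C(16,7)·C(15,1) = 11440·15 = 171600.
Probability = 171600/7888725 = 176/8091.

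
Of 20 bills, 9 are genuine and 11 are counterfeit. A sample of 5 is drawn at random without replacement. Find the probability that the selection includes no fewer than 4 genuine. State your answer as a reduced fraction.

Total selections: C(20,5) = 15504.
Favorable selections (no fewer than 4 genuine): C(9,4)·C(11,1) + C(9,5)·C(11,0) = 1386 + 126 = 1512.
Probability = 1512/15504 = 63/646.

63/646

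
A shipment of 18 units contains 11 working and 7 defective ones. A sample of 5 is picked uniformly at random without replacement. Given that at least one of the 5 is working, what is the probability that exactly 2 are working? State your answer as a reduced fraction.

25/111

Work in counts. Selections with at least one working: C(18,5) − C(7,5) = 8568 − 21 = 8547.
Of those, selections where exactly 2 are working: C(11,2)·C(7,3) = 55·35 = 1925.
Conditional probability = 1925/8547 = 25/111.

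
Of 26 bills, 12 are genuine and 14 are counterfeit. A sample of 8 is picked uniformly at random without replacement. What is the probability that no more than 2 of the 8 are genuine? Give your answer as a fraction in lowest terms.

There are C(26,8) = 1562275 ways to choose the 8.
Favorable selections (no more than 2 genuine): C(12,0)·C(14,8) + C(12,1)·C(14,7) + C(12,2)·C(14,6) = 3003 + 41184 + 198198 = 242385.
Probability = 242385/1562275 = 339/2185.

339/2185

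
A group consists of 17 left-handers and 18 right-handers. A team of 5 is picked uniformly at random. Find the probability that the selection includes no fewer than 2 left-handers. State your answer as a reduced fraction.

There are C(35,5) = 324632 ways to choose the 5.
Count the complement (fewer than 2 left-handers): C(17,0)·C(18,5) + C(17,1)·C(18,4) = 8568 + 52020 = 60588.
Probability = 1 − 60588/324632 = 264044/324632 = 353/434.

353/434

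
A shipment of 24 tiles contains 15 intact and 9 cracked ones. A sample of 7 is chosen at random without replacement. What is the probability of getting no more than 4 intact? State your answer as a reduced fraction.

471/874

Total selections: C(24,7) = 346104.
Count the complement (more than 4 intact): C(15,5)·C(9,2) + C(15,6)·C(9,1) + C(15,7)·C(9,0) = 108108 + 45045 + 6435 = 159588.
Probability = 1 − 159588/346104 = 186516/346104 = 471/874.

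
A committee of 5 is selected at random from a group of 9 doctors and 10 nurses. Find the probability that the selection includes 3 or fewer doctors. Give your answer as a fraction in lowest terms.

Total selections: C(19,5) = 11628.
Favorable selections (3 or fewer doctors): C(9,0)·C(10,5) + C(9,1)·C(10,4) + C(9,2)·C(10,3) + C(9,3)·C(10,2) = 252 + 1890 + 4320 + 3780 = 10242.
Probability = 10242/11628 = 569/646.

569/646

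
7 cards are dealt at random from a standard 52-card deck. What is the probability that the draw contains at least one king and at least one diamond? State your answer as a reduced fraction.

There are C(52,7) = 133784560 possible draws.
By inclusion-exclusion on the complements, draws missing all kings or all diamonds: C(48,7) + C(39,7) − C(36,7) = 73629072 + 15380937 − 8347680 = 80662329.
So draws with at least one of each: 133784560 − 80662329 = 53122231, probability 53122231/133784560.

53122231/133784560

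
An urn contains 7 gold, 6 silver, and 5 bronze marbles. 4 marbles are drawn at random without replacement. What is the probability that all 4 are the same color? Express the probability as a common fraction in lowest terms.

There are C(18,4) = 3060 ways to draw 4 marbles.
All same color: C(7,4) + C(6,4) + C(5,4) = 35 + 15 + 5 = 55.
Probability = 55/3060 = 11/612.

11/612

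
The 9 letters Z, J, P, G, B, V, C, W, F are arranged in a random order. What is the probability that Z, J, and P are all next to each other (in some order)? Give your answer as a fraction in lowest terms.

There are 9! = 362880 arrangements.
Treat the three as one block: 7! placements × 3! orders within the block = 5040·6 = 30240.
Probability = 30240/362880 = 1/12.

1/12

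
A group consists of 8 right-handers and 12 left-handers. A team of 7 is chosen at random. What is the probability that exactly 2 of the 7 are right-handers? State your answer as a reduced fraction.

Total number of selections: C(20,7) = 77520.
Selections with exactly 2 right-handers: choose 2 of the 8 right-handers and 5 of the 12 left-handers, C(8,2)·C(12,5) = 28·792 = 22176.
Probability = 22176/77520 = 462/1615.

462/1615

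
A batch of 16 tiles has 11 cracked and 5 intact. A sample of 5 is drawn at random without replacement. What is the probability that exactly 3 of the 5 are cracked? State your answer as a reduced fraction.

Total number of selections: C(16,5) = 4368.
Selections with exactly 3 cracked: choose 3 of the 11 cracked and 2 of the 5 intact, C(11,3)·C(5,2) = 165·10 = 1650.
Probability = 1650/4368 = 275/728.

275/728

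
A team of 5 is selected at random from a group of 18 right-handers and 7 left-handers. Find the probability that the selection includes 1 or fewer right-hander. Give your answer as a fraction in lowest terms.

There are C(25,5) = 53130 ways to choose the 5.
Favorable selections (1 or fewer right-hander): C(18,0)·C(7,5) + C(18,1)·C(7,4) = 21 + 630 = 651.
Probability = 651/53130 = 31/2530.

31/2530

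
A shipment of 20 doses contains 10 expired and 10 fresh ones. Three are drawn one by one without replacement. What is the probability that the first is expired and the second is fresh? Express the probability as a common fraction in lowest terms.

5/19

Multiply the conditional probabilities at each draw: 10/20 · 10/19 = 100/380 = 5/19.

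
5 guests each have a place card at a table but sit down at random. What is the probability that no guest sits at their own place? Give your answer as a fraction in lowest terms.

11/30

There are 5! = 120 seatings.
By inclusion-exclusion, seatings with no fixed points: C(5,0)·5! − C(5,1)·4! + C(5,2)·3! − C(5,3)·2! + C(5,4)·1! − C(5,5)·0! = 44.
Probability = 44/120 = 11/30.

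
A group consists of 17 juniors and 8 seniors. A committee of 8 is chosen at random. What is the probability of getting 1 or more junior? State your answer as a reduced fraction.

1081574/1081575

There are C(25,8) = 1081575 ways to choose the 8.
Favorable selections (1 or more junior): C(17,1)·C(8,7) + C(17,2)·C(8,6) + C(17,3)·C(8,5) + C(17,4)·C(8,4) + C(17,5)·C(8,3) + C(17,6)·C(8,2) + C(17,7)·C(8,1) + C(17,8)·C(8,0) = 136 + 3808 + 38080 + 166600 + 346528 + 346528 + 155584 + 24310 = 1081574.
Probability = 1081574/1081575.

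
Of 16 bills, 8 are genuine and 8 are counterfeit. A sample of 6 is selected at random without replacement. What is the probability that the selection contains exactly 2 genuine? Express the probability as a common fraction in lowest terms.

35/143

There are C(16,6) = 8008 ways to choose 6 from 16.
Selections with exactly 2 genuine: choose 2 of the 8 genuine and 4 of the 8 counterfeit, C(8,2)·C(8,4) = 28·70 = 1960.
Probability = 1960/8008 = 35/143.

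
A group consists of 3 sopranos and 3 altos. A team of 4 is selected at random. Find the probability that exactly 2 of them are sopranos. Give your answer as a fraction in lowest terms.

There are C(6,4) = 15 ways to choose 4 from 6.
Selections with exactly 2 sopranos: choose 2 of the 3 sopranos and 2 of the 3 altos, C(3,2)·C(3,2) = 3·3 = 9.
Probability = 9/15 = 3/5.

3/5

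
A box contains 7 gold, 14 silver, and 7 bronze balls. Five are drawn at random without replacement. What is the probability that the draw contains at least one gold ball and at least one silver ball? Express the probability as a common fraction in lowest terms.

There are C(28,5) = 98280 possible draws.
By inclusion-exclusion on the complements, draws missing all gold or all silver: C(21,5) + C(14,5) − C(7,5) = 20349 + 2002 − 21 = 22330.
So draws with at least one of each: 98280 − 22330 = 75950, probability 75950/98280 = 1085/1404.

1085/1404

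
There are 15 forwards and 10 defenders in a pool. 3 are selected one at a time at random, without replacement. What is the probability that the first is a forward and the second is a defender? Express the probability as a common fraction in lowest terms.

1/4

Multiply the conditional probabilities at each draw: 15/25 · 10/24 = 150/600 = 1/4.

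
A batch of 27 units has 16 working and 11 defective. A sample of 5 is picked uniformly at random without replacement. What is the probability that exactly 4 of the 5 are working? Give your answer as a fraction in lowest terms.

Total number of selections: C(27,5) = 80730.
Selections with exactly 4 working: choose 4 of the 16 working and 1 of the 11 defective, C(16,4)·C(11,1) = 1820·11 = 20020.
Probability = 20020/80730 = 154/621.

154/621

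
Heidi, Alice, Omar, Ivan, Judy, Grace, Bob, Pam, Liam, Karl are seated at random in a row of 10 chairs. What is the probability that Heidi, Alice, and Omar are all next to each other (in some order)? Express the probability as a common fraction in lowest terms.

1/15

There are 10! = 3628800 arrangements.
Treat the three as one block: 8! placements × 3! orders within the block = 40320·6 = 241920.
Probability = 241920/3628800 = 1/15.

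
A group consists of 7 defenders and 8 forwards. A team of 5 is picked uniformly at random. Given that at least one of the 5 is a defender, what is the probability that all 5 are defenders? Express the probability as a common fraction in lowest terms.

3/421

Work in counts. Selections with at least one defender: C(15,5) − C(8,5) = 3003 − 56 = 2947.
Of those, selections where all 5 are defenders: C(7,5) = 21.
Conditional probability = 21/2947 = 3/421.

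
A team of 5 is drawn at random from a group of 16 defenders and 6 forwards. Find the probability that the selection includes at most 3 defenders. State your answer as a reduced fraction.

263/627

There are C(22,5) = 26334 ways to choose the 5.
Count the complement (more than 3 defenders): C(16,4)·C(6,1) + C(16,5)·C(6,0) = 10920 + 4368 = 15288.
Probability = 1 − 15288/26334 = 11046/26334 = 263/627.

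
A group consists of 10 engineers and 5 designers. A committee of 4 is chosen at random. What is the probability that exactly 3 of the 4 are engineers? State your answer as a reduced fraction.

40/91

There are C(15,4) = 1365 ways to choose 4 from 15.
Selections with exactly 3 engineers: choose 3 of the 10 engineers and 1 of the 5 designers, C(10,3)·C(5,1) = 120·5 = 600.
Probability = 600/1365 = 40/91.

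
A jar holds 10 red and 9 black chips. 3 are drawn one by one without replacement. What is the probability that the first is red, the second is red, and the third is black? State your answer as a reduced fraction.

45/323

Multiply the conditional probabilities at each draw: 10/19 · 9/18 · 9/17 = 810/5814 = 45/323.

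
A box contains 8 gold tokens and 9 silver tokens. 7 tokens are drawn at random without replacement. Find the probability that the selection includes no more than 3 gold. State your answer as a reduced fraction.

There are C(17,7) = 19448 ways to choose the 7.
Favorable selections (no more than 3 gold): C(8,0)·C(9,7) + C(8,1)·C(9,6) + C(8,2)·C(9,5) + C(8,3)·C(9,4) = 36 + 672 + 3528 + 7056 = 11292.
Probability = 11292/19448 = 2823/4862.

2823/4862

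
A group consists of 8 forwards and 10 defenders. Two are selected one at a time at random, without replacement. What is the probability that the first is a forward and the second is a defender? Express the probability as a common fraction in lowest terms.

40/153

Multiply the conditional probabilities at each draw: 8/18 · 10/17 = 80/306 = 40/153.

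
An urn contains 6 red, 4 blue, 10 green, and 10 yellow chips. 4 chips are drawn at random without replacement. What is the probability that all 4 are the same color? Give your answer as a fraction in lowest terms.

436/27405

There are C(30,4) = 27405 ways to draw 4 chips.
All same color: C(6,4) + C(4,4) + C(10,4) + C(10,4) = 15 + 1 + 210 + 210 = 436.
Probability = 436/27405.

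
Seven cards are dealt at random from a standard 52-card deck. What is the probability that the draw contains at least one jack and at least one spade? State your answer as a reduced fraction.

There are C(52,7) = 133784560 possible draws.
By inclusion-exclusion on the complements, draws missing all jacks or all spades: C(48,7) + C(39,7) − C(36,7) = 73629072 + 15380937 − 8347680 = 80662329.
So draws with at least one of each: 133784560 − 80662329 = 53122231, probability 53122231/133784560.

53122231/133784560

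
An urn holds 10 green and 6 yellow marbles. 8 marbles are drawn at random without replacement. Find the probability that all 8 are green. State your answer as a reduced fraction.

There are C(16,8) = 12870 possible selections.
Selections with all green: C(10,8) = 45.
Probability = 45/12870 = 1/286.

1/286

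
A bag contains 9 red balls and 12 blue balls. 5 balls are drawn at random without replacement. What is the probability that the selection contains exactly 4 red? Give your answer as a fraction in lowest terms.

24/323

The sample space is all 5-subsets of the 21: C(21,5) = 20349.
Selections with exactly 4 red: choose 4 of the 9 red and 1 of the 12 blue, C(9,4)·C(12,1) = 126·12 = 1512.
Probability = 1512/20349 = 24/323.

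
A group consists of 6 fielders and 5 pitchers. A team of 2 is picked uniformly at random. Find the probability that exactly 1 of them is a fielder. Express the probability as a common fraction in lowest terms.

6/11

The sample space is all 2-subsets of the 11: C(11,2) = 55.
Selections with exactly 1 fielder: choose 1 of the 6 fielders and 1 of the 5 pitchers, C(6,1)·C(5,1) = 6·5 = 30.
Probability = 30/55 = 6/11.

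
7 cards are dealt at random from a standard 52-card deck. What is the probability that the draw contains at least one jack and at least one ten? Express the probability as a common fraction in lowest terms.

There are C(52,7) = 133784560 possible draws.
By inclusion-exclusion on the complements, draws missing all jacks or all tens: C(48,7) + C(48,7) − C(44,7) = 73629072 + 73629072 − 38320568 = 108937576.
So draws with at least one of each: 133784560 − 108937576 = 24846984, probability 24846984/133784560 = 3105873/16723070.

3105873/16723070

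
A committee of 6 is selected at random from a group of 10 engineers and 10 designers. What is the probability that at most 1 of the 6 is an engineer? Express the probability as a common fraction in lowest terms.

There are C(20,6) = 38760 ways to choose the 6.
Favorable selections (at most 1 engineer): C(10,0)·C(10,6) + C(10,1)·C(10,5) = 210 + 2520 = 2730.
Probability = 2730/38760 = 91/1292.

91/1292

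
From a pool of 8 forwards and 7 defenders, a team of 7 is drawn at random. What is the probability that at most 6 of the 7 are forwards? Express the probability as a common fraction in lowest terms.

6427/6435

Total selections: C(15,7) = 6435.
Favorable selections (at most 6 forwards): C(8,0)·C(7,7) + C(8,1)·C(7,6) + C(8,2)·C(7,5) + C(8,3)·C(7,4) + C(8,4)·C(7,3) + C(8,5)·C(7,2) + C(8,6)·C(7,1) = 1 + 56 + 588 + 1960 + 2450 + 1176 + 196 = 6427.
Probability = 6427/6435.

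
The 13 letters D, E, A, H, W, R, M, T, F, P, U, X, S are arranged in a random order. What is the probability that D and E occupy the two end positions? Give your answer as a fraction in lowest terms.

There are 13! = 6227020800 arrangements.
Place D and E at the ends in 2 ways, arrange the remaining 11 in 11! = 39916800 ways: 2·39916800 = 79833600.
Probability = 79833600/6227020800 = 1/78.

1/78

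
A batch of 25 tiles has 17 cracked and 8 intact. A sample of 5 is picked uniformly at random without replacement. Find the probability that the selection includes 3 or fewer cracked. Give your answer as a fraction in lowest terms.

Total selections: C(25,5) = 53130.
Count the complement (more than 3 cracked): C(17,4)·C(8,1) + C(17,5)·C(8,0) = 19040 + 6188 = 25228.
Probability = 1 − 25228/53130 = 27902/53130 = 1993/3795.

1993/3795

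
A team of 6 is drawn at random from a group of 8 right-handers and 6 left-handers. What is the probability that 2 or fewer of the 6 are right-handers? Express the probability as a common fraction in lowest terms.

There are C(14,6) = 3003 ways to choose the 6.
Favorable selections (2 or fewer right-handers): C(8,0)·C(6,6) + C(8,1)·C(6,5) + C(8,2)·C(6,4) = 1 + 48 + 420 = 469.
Probability = 469/3003 = 67/429.

67/429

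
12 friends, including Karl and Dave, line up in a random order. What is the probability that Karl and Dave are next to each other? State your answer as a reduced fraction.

There are 12! = 479001600 arrangements.
Treat Karl and Dave as a block: 11! arrangements of the blocks × 2 orders within the block = 2·39916800 = 79833600.
Probability = 79833600/479001600 = 1/6.

1/6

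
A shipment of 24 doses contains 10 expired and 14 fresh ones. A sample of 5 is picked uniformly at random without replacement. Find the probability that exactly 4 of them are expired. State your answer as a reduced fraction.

Total number of selections: C(24,5) = 42504.
Selections with exactly 4 expired: choose 4 of the 10 expired and 1 of the 14 fresh, C(10,4)·C(14,1) = 210·14 = 2940.
Probability = 2940/42504 = 35/506.

35/506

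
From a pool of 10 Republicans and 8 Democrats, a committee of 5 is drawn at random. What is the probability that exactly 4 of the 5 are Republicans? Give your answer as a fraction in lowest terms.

10/51

There are C(18,5) = 8568 ways to choose 5 from 18.
Selections with exactly 4 Republicans: choose 4 of the 10 Republicans and 1 of the 8 Democrats, C(10,4)·C(8,1) = 210·8 = 1680.
Probability = 1680/8568 = 10/51.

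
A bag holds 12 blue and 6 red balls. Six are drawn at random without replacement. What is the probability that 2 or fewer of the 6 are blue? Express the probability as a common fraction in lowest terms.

1063/18564

Total selections: C(18,6) = 18564.
Favorable selections (2 or fewer blue): C(12,0)·C(6,6) + C(12,1)·C(6,5) + C(12,2)·C(6,4) = 1 + 72 + 990 = 1063.
Probability = 1063/18564.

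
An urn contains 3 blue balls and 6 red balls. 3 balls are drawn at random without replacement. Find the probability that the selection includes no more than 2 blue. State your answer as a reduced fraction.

Total selections: C(9,3) = 84.
The complement is exactly 3 blue: C(3,3)·C(6,0) = 1.
Probability = 1 − 1/84 = 83/84.

83/84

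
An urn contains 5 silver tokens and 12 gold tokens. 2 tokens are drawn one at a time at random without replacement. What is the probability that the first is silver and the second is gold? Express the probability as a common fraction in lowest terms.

Multiply the conditional probabilities at each draw: 5/17 · 12/16 = 60/272 = 15/68.

15/68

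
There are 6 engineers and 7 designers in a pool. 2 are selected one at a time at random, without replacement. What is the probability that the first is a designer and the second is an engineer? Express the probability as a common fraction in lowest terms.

7/26

Multiply the conditional probabilities at each draw: 7/13 · 6/12 = 42/156 = 7/26.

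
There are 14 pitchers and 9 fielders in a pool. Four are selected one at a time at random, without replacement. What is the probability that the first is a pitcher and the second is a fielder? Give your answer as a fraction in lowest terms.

63/253

Multiply the conditional probabilities at each draw: 14/23 · 9/22 = 126/506 = 63/253.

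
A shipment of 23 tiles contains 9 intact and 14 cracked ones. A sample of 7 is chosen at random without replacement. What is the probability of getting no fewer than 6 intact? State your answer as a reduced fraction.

There are C(23,7) = 245157 ways to choose the 7.
Favorable selections (no fewer than 6 intact): C(9,6)·C(14,1) + C(9,7)·C(14,0) = 1176 + 36 = 1212.
Probability = 1212/245157 = 404/81719.

404/81719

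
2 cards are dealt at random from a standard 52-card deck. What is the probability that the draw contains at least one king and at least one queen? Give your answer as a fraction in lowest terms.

8/663

There are C(52,2) = 1326 possible draws.
By inclusion-exclusion on the complements, draws missing all kings or all queens: C(48,2) + C(48,2) − C(44,2) = 1128 + 1128 − 946 = 1310.
So draws with at least one of each: 1326 − 1310 = 16, probability 16/1326 = 8/663.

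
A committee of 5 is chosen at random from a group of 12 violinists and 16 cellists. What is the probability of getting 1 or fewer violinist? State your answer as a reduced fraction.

4/15

There are C(28,5) = 98280 ways to choose the 5.
Favorable selections (1 or fewer violinist): C(12,0)·C(16,5) + C(12,1)·C(16,4) = 4368 + 21840 = 26208.
Probability = 26208/98280 = 4/15.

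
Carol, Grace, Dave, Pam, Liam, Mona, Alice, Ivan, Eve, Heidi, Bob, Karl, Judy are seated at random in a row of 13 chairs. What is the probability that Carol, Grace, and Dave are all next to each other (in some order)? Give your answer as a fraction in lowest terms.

1/26

There are 13! = 6227020800 arrangements.
Treat the three as one block: 11! placements × 3! orders within the block = 39916800·6 = 239500800.
Probability = 239500800/6227020800 = 1/26.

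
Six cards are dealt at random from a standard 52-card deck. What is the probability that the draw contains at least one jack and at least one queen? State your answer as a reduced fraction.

There are C(52,6) = 20358520 possible draws.
By inclusion-exclusion on the complements, draws missing all jacks or all queens: C(48,6) + C(48,6) − C(44,6) = 12271512 + 12271512 − 7059052 = 17483972.
So draws with at least one of each: 20358520 − 17483972 = 2874548, probability 2874548/20358520 = 718637/5089630.

718637/5089630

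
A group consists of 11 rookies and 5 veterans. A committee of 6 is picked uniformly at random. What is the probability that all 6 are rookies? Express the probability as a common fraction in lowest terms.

3/52

There are C(16,6) = 8008 possible selections.
Selections with all rookies: C(11,6) = 462.
Probability = 462/8008 = 3/52.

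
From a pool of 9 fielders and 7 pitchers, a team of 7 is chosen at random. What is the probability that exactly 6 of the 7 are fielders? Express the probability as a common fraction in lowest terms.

147/2860

There are C(16,7) = 11440 ways to choose 7 from 16.
Selections with exactly 6 fielders: choose 6 of the 9 fielders and 1 of the 7 pitchers, C(9,6)·C(7,1) = 84·7 = 588.
Probability = 588/11440 = 147/2860.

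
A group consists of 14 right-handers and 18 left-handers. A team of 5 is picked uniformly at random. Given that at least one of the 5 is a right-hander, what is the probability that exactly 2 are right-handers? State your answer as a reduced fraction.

Work in counts. Selections with at least one right-hander: C(32,5) − C(18,5) = 201376 − 8568 = 192808.
Of those, selections where exactly 2 are right-handers: C(14,2)·C(18,3) = 91·816 = 74256.
Conditional probability = 74256/192808 = 1326/3443.

1326/3443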